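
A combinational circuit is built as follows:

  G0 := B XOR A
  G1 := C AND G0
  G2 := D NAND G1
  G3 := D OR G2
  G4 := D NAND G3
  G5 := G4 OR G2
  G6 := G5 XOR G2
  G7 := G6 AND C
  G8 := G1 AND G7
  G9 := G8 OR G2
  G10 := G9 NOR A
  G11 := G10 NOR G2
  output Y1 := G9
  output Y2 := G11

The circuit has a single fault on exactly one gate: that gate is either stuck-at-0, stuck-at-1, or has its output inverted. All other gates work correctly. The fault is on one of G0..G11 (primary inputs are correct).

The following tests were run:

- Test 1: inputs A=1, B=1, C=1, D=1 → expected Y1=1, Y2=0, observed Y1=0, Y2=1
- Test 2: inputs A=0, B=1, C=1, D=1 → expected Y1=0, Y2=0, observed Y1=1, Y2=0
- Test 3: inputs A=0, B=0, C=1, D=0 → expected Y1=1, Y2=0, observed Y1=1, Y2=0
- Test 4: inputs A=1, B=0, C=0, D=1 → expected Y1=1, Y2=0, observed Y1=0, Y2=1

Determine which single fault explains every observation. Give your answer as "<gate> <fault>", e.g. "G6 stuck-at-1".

Fault-free values for test 1 (A=1, B=1, C=1, D=1): G0=0, G1=0, G2=1, G3=1, G4=0, G5=1, G6=0, G7=0, G8=0, G9=1, G10=0, G11=0, giving Y1=1, Y2=0. Observed Y1=0, Y2=1.
Test 1: faults giving observed Y1=0, Y2=1 are {G0 stuck-at-1, G0 inverted output, G1 stuck-at-1, G1 inverted output, G2 stuck-at-0, G2 inverted output}.
Test 2 (A=0, B=1, C=1, D=1): fault-free G0=1, G1=1, G2=0, G3=1, G4=0, G5=0, G6=0, G7=0, G8=0, G9=0, G10=1, G11=0 → Y1=0, Y2=0; observed Y1=1, Y2=0. Eliminates G0 stuck-at-1, G1 stuck-at-1, G2 stuck-at-0.
Test 3 (A=0, B=0, C=1, D=0): fault-free G0=0, G1=0, G2=1, G3=1, G4=1, G5=1, G6=0, G7=0, G8=0, G9=1, G10=0, G11=0 → Y1=1, Y2=0; observed Y1=1, Y2=0. Eliminates G2 inverted output.
Test 4 (A=1, B=0, C=0, D=1): fault-free G0=1, G1=0, G2=1, G3=1, G4=0, G5=1, G6=0, G7=0, G8=0, G9=1, G10=0, G11=0 → Y1=1, Y2=0; observed Y1=0, Y2=1. Eliminates G0 inverted output.
Only G1 inverted output is consistent with every test.

G1 inverted output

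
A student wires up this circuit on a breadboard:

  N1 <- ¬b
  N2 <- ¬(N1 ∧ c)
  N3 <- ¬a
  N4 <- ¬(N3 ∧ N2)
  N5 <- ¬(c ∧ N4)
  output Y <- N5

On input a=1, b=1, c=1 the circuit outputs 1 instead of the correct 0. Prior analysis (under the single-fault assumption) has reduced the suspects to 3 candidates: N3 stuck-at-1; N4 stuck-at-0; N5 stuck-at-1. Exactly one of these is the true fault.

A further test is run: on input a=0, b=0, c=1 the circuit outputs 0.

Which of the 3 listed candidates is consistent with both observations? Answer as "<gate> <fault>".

N3 stuck-at-1

Evaluate each candidate on input a=0, b=0, c=1:
  N3 stuck-at-1: N1=1, N2=0, N3=1 [stuck-at-1], N4=1, N5=0 → 0 — matches
  N4 stuck-at-0: N1=1, N2=0, N3=1, N4=0 [stuck-at-0], N5=1 → 1 — eliminated
  N5 stuck-at-1: N1=1, N2=0, N3=1, N4=1, N5=1 [stuck-at-1] → 1 — eliminated
Only N3 stuck-at-1 reproduces the observed 0.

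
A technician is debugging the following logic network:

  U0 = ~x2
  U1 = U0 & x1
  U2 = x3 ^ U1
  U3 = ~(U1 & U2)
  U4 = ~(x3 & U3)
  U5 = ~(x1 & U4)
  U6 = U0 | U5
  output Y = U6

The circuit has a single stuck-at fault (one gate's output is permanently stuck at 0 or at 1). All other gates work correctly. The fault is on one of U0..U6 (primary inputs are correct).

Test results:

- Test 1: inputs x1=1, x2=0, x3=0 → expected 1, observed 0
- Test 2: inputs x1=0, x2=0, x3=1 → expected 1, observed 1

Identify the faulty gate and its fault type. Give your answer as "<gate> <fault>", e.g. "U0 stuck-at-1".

Fault-free values for test 1 (x1=1, x2=0, x3=0): U0=1, U1=1, U2=1, U3=0, U4=1, U5=0, U6=1, giving Y=1. Observed 0.
Test 1: faults giving observed 0 are {U0 stuck-at-0, U6 stuck-at-0}.
Test 2 (x1=0, x2=0, x3=1): fault-free U0=1, U1=0, U2=1, U3=1, U4=0, U5=1, U6=1 → 1; observed 1. Eliminates U6 stuck-at-0.
Only U0 stuck-at-0 is consistent with every test.

U0 stuck-at-0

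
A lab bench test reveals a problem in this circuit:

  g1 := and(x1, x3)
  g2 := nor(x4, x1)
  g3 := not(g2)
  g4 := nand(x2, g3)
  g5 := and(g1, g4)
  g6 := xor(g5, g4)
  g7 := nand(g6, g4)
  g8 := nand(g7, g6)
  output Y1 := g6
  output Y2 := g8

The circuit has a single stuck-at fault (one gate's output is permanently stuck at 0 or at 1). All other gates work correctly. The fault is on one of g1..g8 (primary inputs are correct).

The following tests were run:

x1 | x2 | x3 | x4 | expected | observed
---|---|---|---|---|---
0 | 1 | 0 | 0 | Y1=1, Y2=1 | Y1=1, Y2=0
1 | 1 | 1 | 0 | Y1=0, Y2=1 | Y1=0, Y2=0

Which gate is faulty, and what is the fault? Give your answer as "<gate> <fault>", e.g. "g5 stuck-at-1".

Fault-free values for test 1 (x1=0, x2=1, x3=0, x4=0): g1=0, g2=1, g3=0, g4=1, g5=0, g6=1, g7=0, g8=1, giving Y1=1, Y2=1. Observed Y1=1, Y2=0.
Test 1: faults giving observed Y1=1, Y2=0 are {g7 stuck-at-1, g8 stuck-at-0}.
Test 2 (x1=1, x2=1, x3=1, x4=0): fault-free g1=1, g2=0, g3=1, g4=0, g5=0, g6=0, g7=1, g8=1 → Y1=0, Y2=1; observed Y1=0, Y2=0. Eliminates g7 stuck-at-1.
Only g8 stuck-at-0 is consistent with every test.

g8 stuck-at-0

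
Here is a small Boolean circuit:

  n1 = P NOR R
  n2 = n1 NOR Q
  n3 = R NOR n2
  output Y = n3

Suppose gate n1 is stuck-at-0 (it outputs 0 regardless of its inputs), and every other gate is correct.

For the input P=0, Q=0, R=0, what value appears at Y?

Propagate with n1 forced: n1=0 [stuck-at-0], n2=1, n3=0.
So Y = 0. (Without the fault it would be 1.)

0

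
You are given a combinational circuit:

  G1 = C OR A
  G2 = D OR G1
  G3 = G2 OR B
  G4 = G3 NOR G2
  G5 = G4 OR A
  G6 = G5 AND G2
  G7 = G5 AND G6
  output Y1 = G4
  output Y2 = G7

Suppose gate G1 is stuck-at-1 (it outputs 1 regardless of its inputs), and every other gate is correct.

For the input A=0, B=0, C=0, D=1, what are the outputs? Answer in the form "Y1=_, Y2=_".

Y1=0, Y2=0

Propagate with G1 forced: G1=1 [stuck-at-1], G2=1, G3=1, G4=0, G5=0, G6=0, G7=0.
So the outputs are Y1=0, Y2=0. (Same as the fault-free value — the fault is masked on this input.)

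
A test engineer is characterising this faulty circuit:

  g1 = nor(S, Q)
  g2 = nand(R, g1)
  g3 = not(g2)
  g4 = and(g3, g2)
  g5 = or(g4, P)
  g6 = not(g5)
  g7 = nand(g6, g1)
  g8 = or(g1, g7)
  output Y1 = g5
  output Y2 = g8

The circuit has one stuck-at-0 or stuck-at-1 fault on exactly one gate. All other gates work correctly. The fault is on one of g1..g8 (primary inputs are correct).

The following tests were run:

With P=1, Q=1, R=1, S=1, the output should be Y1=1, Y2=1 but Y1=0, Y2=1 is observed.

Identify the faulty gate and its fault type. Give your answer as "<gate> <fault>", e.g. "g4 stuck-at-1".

g5 stuck-at-0

Fault-free values for test 1 (P=1, Q=1, R=1, S=1): g1=0, g2=1, g3=0, g4=0, g5=1, g6=0, g7=1, g8=1, giving Y1=1, Y2=1. Observed Y1=0, Y2=1.
Test 1: faults giving observed Y1=0, Y2=1 are {g5 stuck-at-0}.
Only g5 stuck-at-0 is consistent with every test.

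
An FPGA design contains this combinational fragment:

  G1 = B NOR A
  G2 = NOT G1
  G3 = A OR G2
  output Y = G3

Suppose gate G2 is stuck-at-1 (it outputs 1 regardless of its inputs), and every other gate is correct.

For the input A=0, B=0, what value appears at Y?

Propagate with G2 forced: G1=1, G2=1 [stuck-at-1], G3=1.
So Y = 1. (Without the fault it would be 0.)

1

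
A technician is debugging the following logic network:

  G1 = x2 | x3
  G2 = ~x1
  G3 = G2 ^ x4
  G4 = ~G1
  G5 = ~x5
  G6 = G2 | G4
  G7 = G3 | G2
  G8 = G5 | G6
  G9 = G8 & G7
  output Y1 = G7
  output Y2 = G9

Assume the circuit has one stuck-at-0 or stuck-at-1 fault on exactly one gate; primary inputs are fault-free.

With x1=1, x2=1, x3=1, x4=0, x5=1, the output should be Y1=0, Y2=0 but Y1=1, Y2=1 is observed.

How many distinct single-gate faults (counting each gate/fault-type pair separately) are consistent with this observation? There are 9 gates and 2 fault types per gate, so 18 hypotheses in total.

1

Fault-free: G1=1, G2=0, G3=0, G4=0, G5=0, G6=0, G7=0, G8=0, G9=0 → Y1=0, Y2=0. Observed Y1=1, Y2=1.
  G1: none of the 2 fault types match ✗
  G2: stuck-at-1 ✓; others ✗
  G3: none of the 2 fault types match ✗
  G4: none of the 2 fault types match ✗
  G5: none of the 2 fault types match ✗
  G6: none of the 2 fault types match ✗
  G7: none of the 2 fault types match ✗
  G8: none of the 2 fault types match ✗
  G9: none of the 2 fault types match ✗
Consistent faults: {G2 stuck-at-1} — 1 in all.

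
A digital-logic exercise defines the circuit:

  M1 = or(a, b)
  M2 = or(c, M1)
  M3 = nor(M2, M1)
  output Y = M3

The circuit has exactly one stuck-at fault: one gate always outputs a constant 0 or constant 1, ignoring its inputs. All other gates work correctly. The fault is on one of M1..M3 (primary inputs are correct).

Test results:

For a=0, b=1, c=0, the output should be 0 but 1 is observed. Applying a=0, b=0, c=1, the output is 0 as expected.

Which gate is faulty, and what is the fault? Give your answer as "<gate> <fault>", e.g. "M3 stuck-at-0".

Fault-free values for test 1 (a=0, b=1, c=0): M1=1, M2=1, M3=0, giving Y=0. Observed 1.
Test 1: faults giving observed 1 are {M1 stuck-at-0, M3 stuck-at-1}.
Test 2 (a=0, b=0, c=1): fault-free M1=0, M2=1, M3=0 → 0; observed 0. Eliminates M3 stuck-at-1.
Only M1 stuck-at-0 is consistent with every test.

M1 stuck-at-0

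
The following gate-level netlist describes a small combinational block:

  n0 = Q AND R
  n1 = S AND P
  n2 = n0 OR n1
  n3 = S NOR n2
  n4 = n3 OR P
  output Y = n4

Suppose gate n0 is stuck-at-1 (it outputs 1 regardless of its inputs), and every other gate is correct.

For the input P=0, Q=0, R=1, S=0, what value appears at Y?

0

Propagate with n0 forced: n0=1 [stuck-at-1], n1=0, n2=1, n3=0, n4=0.
So Y = 0. (Without the fault it would be 1.)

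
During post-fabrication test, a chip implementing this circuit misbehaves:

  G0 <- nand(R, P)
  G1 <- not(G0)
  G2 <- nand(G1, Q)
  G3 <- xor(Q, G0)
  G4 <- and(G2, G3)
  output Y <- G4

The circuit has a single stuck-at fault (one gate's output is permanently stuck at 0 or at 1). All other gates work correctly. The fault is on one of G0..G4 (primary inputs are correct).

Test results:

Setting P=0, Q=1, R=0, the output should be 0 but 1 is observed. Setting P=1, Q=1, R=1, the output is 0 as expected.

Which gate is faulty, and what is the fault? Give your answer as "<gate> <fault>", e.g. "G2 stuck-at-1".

G3 stuck-at-1

Fault-free values for test 1 (P=0, Q=1, R=0): G0=1, G1=0, G2=1, G3=0, G4=0, giving Y=0. Observed 1.
Test 1: faults giving observed 1 are {G3 stuck-at-1, G4 stuck-at-1}.
Test 2 (P=1, Q=1, R=1): fault-free G0=0, G1=1, G2=0, G3=1, G4=0 → 0; observed 0. Eliminates G4 stuck-at-1.
Only G3 stuck-at-1 is consistent with every test.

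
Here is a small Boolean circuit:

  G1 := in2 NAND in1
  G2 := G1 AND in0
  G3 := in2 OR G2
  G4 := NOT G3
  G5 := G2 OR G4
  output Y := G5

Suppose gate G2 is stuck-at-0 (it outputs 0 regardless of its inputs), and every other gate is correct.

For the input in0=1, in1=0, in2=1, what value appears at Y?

0

Propagate with G2 forced: G1=1, G2=0 [stuck-at-0], G3=1, G4=0, G5=0.
So Y = 0. (Without the fault it would be 1.)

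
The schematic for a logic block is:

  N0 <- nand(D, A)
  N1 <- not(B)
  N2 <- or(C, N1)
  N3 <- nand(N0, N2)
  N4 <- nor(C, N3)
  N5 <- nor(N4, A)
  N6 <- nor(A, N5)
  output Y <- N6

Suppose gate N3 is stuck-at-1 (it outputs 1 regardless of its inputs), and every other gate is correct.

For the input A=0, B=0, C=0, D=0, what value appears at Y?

Propagate with N3 forced: N0=1, N1=1, N2=1, N3=1 [stuck-at-1], N4=0, N5=1, N6=0.
So Y = 0. (Without the fault it would be 1.)

0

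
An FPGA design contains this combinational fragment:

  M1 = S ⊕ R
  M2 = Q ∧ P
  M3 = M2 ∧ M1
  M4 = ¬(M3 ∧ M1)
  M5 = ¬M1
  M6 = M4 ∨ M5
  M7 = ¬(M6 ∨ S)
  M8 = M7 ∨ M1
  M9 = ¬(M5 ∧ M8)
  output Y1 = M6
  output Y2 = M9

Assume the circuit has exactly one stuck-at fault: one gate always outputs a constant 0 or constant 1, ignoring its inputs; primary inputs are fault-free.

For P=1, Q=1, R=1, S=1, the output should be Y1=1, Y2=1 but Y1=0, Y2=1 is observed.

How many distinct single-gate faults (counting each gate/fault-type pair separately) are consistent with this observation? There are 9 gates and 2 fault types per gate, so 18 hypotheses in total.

Fault-free: M1=0, M2=1, M3=0, M4=1, M5=1, M6=1, M7=0, M8=0, M9=1 → Y1=1, Y2=1. Observed Y1=0, Y2=1.
  M1: stuck-at-1 ✓; others ✗
  M2: none of the 2 fault types match ✗
  M3: none of the 2 fault types match ✗
  M4: none of the 2 fault types match ✗
  M5: none of the 2 fault types match ✗
  M6: stuck-at-0 ✓; others ✗
  M7: none of the 2 fault types match ✗
  M8: none of the 2 fault types match ✗
  M9: none of the 2 fault types match ✗
Consistent faults: {M1 stuck-at-1, M6 stuck-at-0} — 2 in all.

2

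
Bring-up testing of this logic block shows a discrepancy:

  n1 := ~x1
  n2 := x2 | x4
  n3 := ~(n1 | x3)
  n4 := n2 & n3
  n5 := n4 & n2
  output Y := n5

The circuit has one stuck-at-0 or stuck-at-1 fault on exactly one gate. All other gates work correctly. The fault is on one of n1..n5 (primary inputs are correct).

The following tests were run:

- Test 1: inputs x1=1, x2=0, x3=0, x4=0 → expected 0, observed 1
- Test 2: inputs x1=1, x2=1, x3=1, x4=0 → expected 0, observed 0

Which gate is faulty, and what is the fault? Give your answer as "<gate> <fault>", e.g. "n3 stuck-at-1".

n2 stuck-at-1

Fault-free values for test 1 (x1=1, x2=0, x3=0, x4=0): n1=0, n2=0, n3=1, n4=0, n5=0, giving Y=0. Observed 1.
Test 1: faults giving observed 1 are {n2 stuck-at-1, n5 stuck-at-1}.
Test 2 (x1=1, x2=1, x3=1, x4=0): fault-free n1=0, n2=1, n3=0, n4=0, n5=0 → 0; observed 0. Eliminates n5 stuck-at-1.
Only n2 stuck-at-1 is consistent with every test.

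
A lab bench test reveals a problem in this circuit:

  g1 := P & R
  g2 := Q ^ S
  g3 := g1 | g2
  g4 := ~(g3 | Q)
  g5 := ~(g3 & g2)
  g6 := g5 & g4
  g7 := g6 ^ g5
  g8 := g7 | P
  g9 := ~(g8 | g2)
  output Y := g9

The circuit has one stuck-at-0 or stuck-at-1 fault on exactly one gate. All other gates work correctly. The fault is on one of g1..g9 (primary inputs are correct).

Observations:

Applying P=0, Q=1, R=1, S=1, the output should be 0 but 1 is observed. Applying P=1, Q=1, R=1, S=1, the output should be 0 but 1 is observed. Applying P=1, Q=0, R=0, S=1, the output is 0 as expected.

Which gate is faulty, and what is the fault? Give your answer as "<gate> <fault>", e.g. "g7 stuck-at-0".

g8 stuck-at-0

Fault-free values for test 1 (P=0, Q=1, R=1, S=1): g1=0, g2=0, g3=0, g4=0, g5=1, g6=0, g7=1, g8=1, g9=0, giving Y=0. Observed 1.
Test 1: faults giving observed 1 are {g4 stuck-at-1, g5 stuck-at-0, g6 stuck-at-1, g7 stuck-at-0, g8 stuck-at-0, g9 stuck-at-1}.
Test 2 (P=1, Q=1, R=1, S=1): fault-free g1=1, g2=0, g3=1, g4=0, g5=1, g6=0, g7=1, g8=1, g9=0 → 0; observed 1. Eliminates g4 stuck-at-1, g5 stuck-at-0, g6 stuck-at-1, g7 stuck-at-0.
Test 3 (P=1, Q=0, R=0, S=1): fault-free g1=0, g2=1, g3=1, g4=0, g5=0, g6=0, g7=0, g8=1, g9=0 → 0; observed 0. Eliminates g9 stuck-at-1.
Only g8 stuck-at-0 is consistent with every test.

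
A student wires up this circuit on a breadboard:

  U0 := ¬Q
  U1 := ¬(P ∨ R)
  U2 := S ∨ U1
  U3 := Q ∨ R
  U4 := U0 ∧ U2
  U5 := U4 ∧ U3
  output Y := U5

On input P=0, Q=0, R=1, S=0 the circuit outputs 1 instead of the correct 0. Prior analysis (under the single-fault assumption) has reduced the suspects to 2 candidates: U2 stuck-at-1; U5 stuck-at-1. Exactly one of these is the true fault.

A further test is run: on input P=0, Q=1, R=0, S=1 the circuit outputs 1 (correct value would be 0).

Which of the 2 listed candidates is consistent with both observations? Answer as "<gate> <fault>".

Evaluate each candidate on input P=0, Q=1, R=0, S=1:
  U2 stuck-at-1: U0=0, U1=1, U2=1 [stuck-at-1], U3=1, U4=0, U5=0 → 0 — eliminated
  U5 stuck-at-1: U0=0, U1=1, U2=1, U3=1, U4=0, U5=1 [stuck-at-1] → 1 — matches
Only U5 stuck-at-1 reproduces the observed 1.

U5 stuck-at-1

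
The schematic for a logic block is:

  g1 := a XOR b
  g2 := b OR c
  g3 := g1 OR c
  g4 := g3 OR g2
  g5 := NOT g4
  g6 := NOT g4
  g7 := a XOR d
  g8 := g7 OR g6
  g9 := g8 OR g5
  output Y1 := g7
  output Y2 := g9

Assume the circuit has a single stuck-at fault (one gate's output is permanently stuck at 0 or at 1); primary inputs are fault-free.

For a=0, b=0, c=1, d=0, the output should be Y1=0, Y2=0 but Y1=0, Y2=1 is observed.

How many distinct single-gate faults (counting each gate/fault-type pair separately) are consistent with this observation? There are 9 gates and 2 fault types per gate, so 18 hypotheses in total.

5

Fault-free: g1=0, g2=1, g3=1, g4=1, g5=0, g6=0, g7=0, g8=0, g9=0 → Y1=0, Y2=0. Observed Y1=0, Y2=1.
  g1: none of the 2 fault types match ✗
  g2: none of the 2 fault types match ✗
  g3: none of the 2 fault types match ✗
  g4: stuck-at-0 ✓; others ✗
  g5: stuck-at-1 ✓; others ✗
  g6: stuck-at-1 ✓; others ✗
  g7: none of the 2 fault types match ✗
  g8: stuck-at-1 ✓; others ✗
  g9: stuck-at-1 ✓; others ✗
Consistent faults: {g4 stuck-at-0, g5 stuck-at-1, g6 stuck-at-1, g8 stuck-at-1, g9 stuck-at-1} — 5 in all.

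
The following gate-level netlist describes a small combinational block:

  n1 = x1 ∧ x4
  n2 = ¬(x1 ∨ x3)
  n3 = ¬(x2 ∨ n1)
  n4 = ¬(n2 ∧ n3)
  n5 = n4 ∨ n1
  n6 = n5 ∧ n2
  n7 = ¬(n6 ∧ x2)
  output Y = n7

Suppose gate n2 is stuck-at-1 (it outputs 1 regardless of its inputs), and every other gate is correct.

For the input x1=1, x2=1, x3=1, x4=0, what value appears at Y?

Propagate with n2 forced: n1=0, n2=1 [stuck-at-1], n3=0, n4=1, n5=1, n6=1, n7=0.
So Y = 0. (Without the fault it would be 1.)

0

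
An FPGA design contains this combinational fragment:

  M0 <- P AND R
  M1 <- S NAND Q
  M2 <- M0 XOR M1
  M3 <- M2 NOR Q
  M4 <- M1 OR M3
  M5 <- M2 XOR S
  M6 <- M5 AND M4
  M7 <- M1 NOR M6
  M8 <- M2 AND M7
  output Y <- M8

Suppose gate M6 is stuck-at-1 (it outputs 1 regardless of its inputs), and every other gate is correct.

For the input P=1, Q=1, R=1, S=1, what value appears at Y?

Propagate with M6 forced: M0=1, M1=0, M2=1, M3=0, M4=0, M5=0, M6=1 [stuck-at-1], M7=0, M8=0.
So Y = 0. (Without the fault it would be 1.)

0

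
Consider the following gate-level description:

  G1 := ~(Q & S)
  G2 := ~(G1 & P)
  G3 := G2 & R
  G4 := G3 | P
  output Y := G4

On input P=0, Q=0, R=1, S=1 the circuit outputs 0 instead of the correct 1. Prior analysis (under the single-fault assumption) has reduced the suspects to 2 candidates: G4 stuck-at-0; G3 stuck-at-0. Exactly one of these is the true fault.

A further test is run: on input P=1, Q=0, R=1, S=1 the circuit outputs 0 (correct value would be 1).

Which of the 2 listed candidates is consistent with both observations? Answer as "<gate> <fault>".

G4 stuck-at-0

Evaluate each candidate on input P=1, Q=0, R=1, S=1:
  G4 stuck-at-0: G1=1, G2=0, G3=0, G4=0 [stuck-at-0] → 0 — matches
  G3 stuck-at-0: G1=1, G2=0, G3=0 [stuck-at-0], G4=1 → 1 — eliminated
Only G4 stuck-at-0 reproduces the observed 0.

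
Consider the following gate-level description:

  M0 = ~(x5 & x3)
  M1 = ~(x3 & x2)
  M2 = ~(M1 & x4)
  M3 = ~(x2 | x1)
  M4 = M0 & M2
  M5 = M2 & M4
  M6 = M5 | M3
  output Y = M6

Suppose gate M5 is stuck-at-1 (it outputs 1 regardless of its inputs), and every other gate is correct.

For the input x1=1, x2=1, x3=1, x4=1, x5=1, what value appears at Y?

1

Propagate with M5 forced: M0=0, M1=0, M2=1, M3=0, M4=0, M5=1 [stuck-at-1], M6=1.
So Y = 1. (Without the fault it would be 0.)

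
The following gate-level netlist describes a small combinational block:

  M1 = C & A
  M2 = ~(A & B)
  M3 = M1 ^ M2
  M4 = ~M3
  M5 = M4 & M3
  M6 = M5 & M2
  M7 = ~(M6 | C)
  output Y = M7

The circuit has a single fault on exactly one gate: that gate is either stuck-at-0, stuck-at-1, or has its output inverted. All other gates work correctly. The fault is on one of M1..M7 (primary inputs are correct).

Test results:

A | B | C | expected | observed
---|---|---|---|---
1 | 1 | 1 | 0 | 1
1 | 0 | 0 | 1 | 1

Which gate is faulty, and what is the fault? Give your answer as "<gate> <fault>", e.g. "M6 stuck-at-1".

M7 stuck-at-1

Fault-free values for test 1 (A=1, B=1, C=1): M1=1, M2=0, M3=1, M4=0, M5=0, M6=0, M7=0, giving Y=0. Observed 1.
Test 1: faults giving observed 1 are {M7 stuck-at-1, M7 inverted output}.
Test 2 (A=1, B=0, C=0): fault-free M1=0, M2=1, M3=1, M4=0, M5=0, M6=0, M7=1 → 1; observed 1. Eliminates M7 inverted output.
Only M7 stuck-at-1 is consistent with every test.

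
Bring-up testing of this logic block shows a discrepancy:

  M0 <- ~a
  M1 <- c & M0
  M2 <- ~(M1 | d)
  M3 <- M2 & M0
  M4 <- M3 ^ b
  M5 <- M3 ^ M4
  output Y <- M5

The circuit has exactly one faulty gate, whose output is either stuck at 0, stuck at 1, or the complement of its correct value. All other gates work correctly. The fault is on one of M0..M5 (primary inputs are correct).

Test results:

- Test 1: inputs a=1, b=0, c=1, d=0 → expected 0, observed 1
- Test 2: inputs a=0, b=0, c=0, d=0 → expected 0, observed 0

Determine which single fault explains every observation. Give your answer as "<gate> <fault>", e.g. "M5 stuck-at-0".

M4 stuck-at-1

Fault-free values for test 1 (a=1, b=0, c=1, d=0): M0=0, M1=0, M2=1, M3=0, M4=0, M5=0, giving Y=0. Observed 1.
Test 1: faults giving observed 1 are {M4 stuck-at-1, M4 inverted output, M5 stuck-at-1, M5 inverted output}.
Test 2 (a=0, b=0, c=0, d=0): fault-free M0=1, M1=0, M2=1, M3=1, M4=1, M5=0 → 0; observed 0. Eliminates M4 inverted output, M5 stuck-at-1, M5 inverted output.
Only M4 stuck-at-1 is consistent with every test.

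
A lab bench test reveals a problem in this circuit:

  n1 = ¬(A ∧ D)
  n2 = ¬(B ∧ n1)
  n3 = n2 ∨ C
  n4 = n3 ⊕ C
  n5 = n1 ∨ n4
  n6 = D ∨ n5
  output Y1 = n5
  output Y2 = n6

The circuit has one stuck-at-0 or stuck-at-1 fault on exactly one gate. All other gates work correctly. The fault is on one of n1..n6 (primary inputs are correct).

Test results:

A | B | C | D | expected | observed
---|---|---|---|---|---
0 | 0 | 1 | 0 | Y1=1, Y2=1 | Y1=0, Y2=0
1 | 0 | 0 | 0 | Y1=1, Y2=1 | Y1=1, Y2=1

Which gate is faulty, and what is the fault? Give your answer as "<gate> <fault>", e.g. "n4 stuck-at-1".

n1 stuck-at-0

Fault-free values for test 1 (A=0, B=0, C=1, D=0): n1=1, n2=1, n3=1, n4=0, n5=1, n6=1, giving Y1=1, Y2=1. Observed Y1=0, Y2=0.
Test 1: faults giving observed Y1=0, Y2=0 are {n1 stuck-at-0, n5 stuck-at-0}.
Test 2 (A=1, B=0, C=0, D=0): fault-free n1=1, n2=1, n3=1, n4=1, n5=1, n6=1 → Y1=1, Y2=1; observed Y1=1, Y2=1. Eliminates n5 stuck-at-0.
Only n1 stuck-at-0 is consistent with every test.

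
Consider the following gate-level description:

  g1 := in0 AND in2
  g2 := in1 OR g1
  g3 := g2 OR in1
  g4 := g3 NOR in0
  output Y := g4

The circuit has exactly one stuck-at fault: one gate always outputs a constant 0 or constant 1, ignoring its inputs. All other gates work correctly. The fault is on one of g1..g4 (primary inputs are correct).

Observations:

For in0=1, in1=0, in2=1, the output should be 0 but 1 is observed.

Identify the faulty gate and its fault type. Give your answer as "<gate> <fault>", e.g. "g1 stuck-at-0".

Fault-free values for test 1 (in0=1, in1=0, in2=1): g1=1, g2=1, g3=1, g4=0, giving Y=0. Observed 1.
Test 1: faults giving observed 1 are {g4 stuck-at-1}.
Only g4 stuck-at-1 is consistent with every test.

g4 stuck-at-1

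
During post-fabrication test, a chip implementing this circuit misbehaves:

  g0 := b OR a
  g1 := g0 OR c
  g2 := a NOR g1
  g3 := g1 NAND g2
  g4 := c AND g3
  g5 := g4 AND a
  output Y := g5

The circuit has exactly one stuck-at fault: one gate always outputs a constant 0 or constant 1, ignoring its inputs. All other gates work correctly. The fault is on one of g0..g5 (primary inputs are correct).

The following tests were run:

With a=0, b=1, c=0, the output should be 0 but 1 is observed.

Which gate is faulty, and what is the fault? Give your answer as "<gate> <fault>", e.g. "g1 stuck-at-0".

Fault-free values for test 1 (a=0, b=1, c=0): g0=1, g1=1, g2=0, g3=1, g4=0, g5=0, giving Y=0. Observed 1.
Test 1: faults giving observed 1 are {g5 stuck-at-1}.
Only g5 stuck-at-1 is consistent with every test.

g5 stuck-at-1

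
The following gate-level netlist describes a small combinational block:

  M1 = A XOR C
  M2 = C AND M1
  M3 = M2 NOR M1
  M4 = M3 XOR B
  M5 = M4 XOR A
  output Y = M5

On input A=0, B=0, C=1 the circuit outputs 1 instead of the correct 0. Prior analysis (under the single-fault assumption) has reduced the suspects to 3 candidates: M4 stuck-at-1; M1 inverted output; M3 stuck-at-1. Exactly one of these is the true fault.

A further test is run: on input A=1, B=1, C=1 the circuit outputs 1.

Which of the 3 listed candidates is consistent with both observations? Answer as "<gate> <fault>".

Evaluate each candidate on input A=1, B=1, C=1:
  M4 stuck-at-1: M1=0, M2=0, M3=1, M4=1 [stuck-at-1], M5=0 → 0 — eliminated
  M1 inverted output: M1=1 [inverted output], M2=1, M3=0, M4=1, M5=0 → 0 — eliminated
  M3 stuck-at-1: M1=0, M2=0, M3=1 [stuck-at-1], M4=0, M5=1 → 1 — matches
Only M3 stuck-at-1 reproduces the observed 1.

M3 stuck-at-1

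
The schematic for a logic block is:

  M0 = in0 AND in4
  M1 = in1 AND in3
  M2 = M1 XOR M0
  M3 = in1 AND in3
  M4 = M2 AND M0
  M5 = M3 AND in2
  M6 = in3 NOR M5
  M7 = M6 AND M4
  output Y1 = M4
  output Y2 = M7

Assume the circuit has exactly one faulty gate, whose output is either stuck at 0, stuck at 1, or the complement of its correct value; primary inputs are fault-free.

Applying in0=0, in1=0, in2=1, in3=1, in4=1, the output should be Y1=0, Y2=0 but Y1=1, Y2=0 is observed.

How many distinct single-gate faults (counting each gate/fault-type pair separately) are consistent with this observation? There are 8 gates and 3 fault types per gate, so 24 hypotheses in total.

Fault-free: M0=0, M1=0, M2=0, M3=0, M4=0, M5=0, M6=0, M7=0 → Y1=0, Y2=0. Observed Y1=1, Y2=0.
  M0: stuck-at-1, inverted output ✓; others ✗
  M1: none of the 3 fault types match ✗
  M2: none of the 3 fault types match ✗
  M3: none of the 3 fault types match ✗
  M4: stuck-at-1, inverted output ✓; others ✗
  M5: none of the 3 fault types match ✗
  M6: none of the 3 fault types match ✗
  M7: none of the 3 fault types match ✗
Consistent faults: {M0 stuck-at-1, M0 inverted output, M4 stuck-at-1, M4 inverted output} — 4 in all.

4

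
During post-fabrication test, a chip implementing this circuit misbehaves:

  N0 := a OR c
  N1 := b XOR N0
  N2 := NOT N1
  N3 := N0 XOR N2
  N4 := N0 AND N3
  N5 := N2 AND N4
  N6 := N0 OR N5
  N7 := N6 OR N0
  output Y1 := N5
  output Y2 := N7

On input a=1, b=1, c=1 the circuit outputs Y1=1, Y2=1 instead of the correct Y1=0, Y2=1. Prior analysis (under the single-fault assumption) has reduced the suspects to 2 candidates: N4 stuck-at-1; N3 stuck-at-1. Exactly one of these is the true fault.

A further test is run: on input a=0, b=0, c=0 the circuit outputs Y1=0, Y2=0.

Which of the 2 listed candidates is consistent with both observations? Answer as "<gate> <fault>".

Evaluate each candidate on input a=0, b=0, c=0:
  N4 stuck-at-1: N0=0, N1=0, N2=1, N3=1, N4=1 [stuck-at-1], N5=1, N6=1, N7=1 → Y1=1, Y2=1 — eliminated
  N3 stuck-at-1: N0=0, N1=0, N2=1, N3=1 [stuck-at-1], N4=0, N5=0, N6=0, N7=0 → Y1=0, Y2=0 — matches
Only N3 stuck-at-1 reproduces the observed Y1=0, Y2=0.

N3 stuck-at-1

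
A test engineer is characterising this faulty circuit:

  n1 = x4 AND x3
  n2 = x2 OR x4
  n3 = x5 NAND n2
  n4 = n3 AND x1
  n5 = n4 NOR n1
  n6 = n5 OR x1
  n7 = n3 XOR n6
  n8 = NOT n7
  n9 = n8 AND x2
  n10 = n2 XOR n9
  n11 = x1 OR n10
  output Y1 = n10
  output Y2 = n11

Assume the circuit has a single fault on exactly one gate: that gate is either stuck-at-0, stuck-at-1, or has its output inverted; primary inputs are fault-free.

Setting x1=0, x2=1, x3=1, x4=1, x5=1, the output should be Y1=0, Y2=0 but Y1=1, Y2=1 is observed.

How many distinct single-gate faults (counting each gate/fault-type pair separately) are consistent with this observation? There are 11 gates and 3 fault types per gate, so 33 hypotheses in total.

16

Fault-free: n1=1, n2=1, n3=0, n4=0, n5=0, n6=0, n7=0, n8=1, n9=1, n10=0, n11=0 → Y1=0, Y2=0. Observed Y1=1, Y2=1.
  n1: stuck-at-0, inverted output ✓; others ✗
  n2: none of the 3 fault types match ✗
  n3: stuck-at-1, inverted output ✓; others ✗
  n4: none of the 3 fault types match ✗
  n5: stuck-at-1, inverted output ✓; others ✗
  n6: stuck-at-1, inverted output ✓; others ✗
  n7: stuck-at-1, inverted output ✓; others ✗
  n8: stuck-at-0, inverted output ✓; others ✗
  n9: stuck-at-0, inverted output ✓; others ✗
  n10: stuck-at-1, inverted output ✓; others ✗
  n11: none of the 3 fault types match ✗
Consistent faults: {n1 stuck-at-0, n1 inverted output, n3 stuck-at-1, n3 inverted output, n5 stuck-at-1, n5 inverted output, n6 stuck-at-1, n6 inverted output, n7 stuck-at-1, n7 inverted output, n8 stuck-at-0, n8 inverted output, n9 stuck-at-0, n9 inverted output, n10 stuck-at-1, n10 inverted output} — 16 in all.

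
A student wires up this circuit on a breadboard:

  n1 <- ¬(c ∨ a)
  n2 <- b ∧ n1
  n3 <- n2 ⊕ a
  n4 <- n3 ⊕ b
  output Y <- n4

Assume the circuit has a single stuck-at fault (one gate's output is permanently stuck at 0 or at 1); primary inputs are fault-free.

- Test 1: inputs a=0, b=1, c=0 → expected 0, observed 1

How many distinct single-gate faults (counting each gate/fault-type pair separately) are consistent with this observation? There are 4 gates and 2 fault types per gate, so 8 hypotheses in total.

4

Fault-free: n1=1, n2=1, n3=1, n4=0 → 0. Observed 1.
  n1 stuck-at-0: output 1 ✓
  n1 stuck-at-1: output 0 ✗
  n2 stuck-at-0: output 1 ✓
  n2 stuck-at-1: output 0 ✗
  n3 stuck-at-0: output 1 ✓
  n3 stuck-at-1: output 0 ✗
  n4 stuck-at-0: output 0 ✗
  n4 stuck-at-1: output 1 ✓
Consistent faults: {n1 stuck-at-0, n2 stuck-at-0, n3 stuck-at-0, n4 stuck-at-1} — 4 in all.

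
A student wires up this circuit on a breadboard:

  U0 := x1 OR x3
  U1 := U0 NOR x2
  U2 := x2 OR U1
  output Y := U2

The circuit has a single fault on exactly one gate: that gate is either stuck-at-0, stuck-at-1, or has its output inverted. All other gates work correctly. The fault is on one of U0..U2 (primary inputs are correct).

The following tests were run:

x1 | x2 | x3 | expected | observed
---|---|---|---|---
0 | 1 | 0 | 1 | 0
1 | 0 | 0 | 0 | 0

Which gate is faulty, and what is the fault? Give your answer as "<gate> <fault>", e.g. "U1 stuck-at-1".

Fault-free values for test 1 (x1=0, x2=1, x3=0): U0=0, U1=0, U2=1, giving Y=1. Observed 0.
Test 1: faults giving observed 0 are {U2 stuck-at-0, U2 inverted output}.
Test 2 (x1=1, x2=0, x3=0): fault-free U0=1, U1=0, U2=0 → 0; observed 0. Eliminates U2 inverted output.
Only U2 stuck-at-0 is consistent with every test.

U2 stuck-at-0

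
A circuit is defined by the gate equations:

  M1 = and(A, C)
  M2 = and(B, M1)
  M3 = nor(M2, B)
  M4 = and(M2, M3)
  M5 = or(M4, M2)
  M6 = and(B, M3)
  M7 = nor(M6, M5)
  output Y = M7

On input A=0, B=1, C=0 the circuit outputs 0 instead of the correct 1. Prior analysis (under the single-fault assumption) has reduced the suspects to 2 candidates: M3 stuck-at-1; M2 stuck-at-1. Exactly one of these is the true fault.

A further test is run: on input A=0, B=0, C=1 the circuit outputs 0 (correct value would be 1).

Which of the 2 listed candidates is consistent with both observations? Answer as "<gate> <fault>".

M2 stuck-at-1

Evaluate each candidate on input A=0, B=0, C=1:
  M3 stuck-at-1: M1=0, M2=0, M3=1 [stuck-at-1], M4=0, M5=0, M6=0, M7=1 → 1 — eliminated
  M2 stuck-at-1: M1=0, M2=1 [stuck-at-1], M3=0, M4=0, M5=1, M6=0, M7=0 → 0 — matches
Only M2 stuck-at-1 reproduces the observed 0.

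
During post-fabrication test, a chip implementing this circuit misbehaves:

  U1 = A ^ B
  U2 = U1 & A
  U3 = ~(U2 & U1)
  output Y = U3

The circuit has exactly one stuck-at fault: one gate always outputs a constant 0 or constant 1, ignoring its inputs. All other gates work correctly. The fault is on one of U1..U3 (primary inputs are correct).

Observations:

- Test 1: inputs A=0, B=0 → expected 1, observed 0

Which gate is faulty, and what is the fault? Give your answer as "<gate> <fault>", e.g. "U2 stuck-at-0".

Fault-free values for test 1 (A=0, B=0): U1=0, U2=0, U3=1, giving Y=1. Observed 0.
Test 1: faults giving observed 0 are {U3 stuck-at-0}.
Only U3 stuck-at-0 is consistent with every test.

U3 stuck-at-0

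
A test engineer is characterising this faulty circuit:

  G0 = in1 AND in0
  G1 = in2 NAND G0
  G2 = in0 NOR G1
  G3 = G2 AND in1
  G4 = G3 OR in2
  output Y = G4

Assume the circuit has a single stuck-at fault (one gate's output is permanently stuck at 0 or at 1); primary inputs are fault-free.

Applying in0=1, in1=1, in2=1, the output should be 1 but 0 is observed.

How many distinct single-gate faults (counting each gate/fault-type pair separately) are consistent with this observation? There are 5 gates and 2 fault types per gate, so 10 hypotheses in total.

1

Fault-free: G0=1, G1=0, G2=0, G3=0, G4=1 → 1. Observed 0.
  G0 stuck-at-0: output 1 ✗
  G0 stuck-at-1: output 1 ✗
  G1 stuck-at-0: output 1 ✗
  G1 stuck-at-1: output 1 ✗
  G2 stuck-at-0: output 1 ✗
  G2 stuck-at-1: output 1 ✗
  G3 stuck-at-0: output 1 ✗
  G3 stuck-at-1: output 1 ✗
  G4 stuck-at-0: output 0 ✓
  G4 stuck-at-1: output 1 ✗
Consistent faults: {G4 stuck-at-0} — 1 in all.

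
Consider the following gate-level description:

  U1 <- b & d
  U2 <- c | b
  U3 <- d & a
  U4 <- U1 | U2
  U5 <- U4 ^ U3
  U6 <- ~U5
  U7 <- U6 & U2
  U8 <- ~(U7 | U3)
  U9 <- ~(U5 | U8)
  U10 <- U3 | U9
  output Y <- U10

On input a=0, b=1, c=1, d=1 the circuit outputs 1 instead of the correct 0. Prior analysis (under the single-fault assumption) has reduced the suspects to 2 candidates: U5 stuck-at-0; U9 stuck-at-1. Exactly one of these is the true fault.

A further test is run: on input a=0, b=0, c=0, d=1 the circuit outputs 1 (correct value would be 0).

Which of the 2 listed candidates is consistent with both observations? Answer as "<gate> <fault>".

U9 stuck-at-1

Evaluate each candidate on input a=0, b=0, c=0, d=1:
  U5 stuck-at-0: U1=0, U2=0, U3=0, U4=0, U5=0 [stuck-at-0], U6=1, U7=0, U8=1, U9=0, U10=0 → 0 — eliminated
  U9 stuck-at-1: U1=0, U2=0, U3=0, U4=0, U5=0, U6=1, U7=0, U8=1, U9=1 [stuck-at-1], U10=1 → 1 — matches
Only U9 stuck-at-1 reproduces the observed 1.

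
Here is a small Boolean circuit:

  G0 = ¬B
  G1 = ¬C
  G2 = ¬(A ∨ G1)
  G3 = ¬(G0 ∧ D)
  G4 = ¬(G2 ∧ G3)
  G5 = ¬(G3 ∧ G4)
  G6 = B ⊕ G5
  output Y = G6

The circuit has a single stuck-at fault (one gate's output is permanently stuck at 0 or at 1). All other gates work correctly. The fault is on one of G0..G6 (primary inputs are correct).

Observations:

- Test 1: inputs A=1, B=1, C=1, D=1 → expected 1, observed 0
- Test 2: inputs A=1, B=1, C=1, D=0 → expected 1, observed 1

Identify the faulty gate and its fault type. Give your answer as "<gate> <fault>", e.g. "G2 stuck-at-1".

G0 stuck-at-1

Fault-free values for test 1 (A=1, B=1, C=1, D=1): G0=0, G1=0, G2=0, G3=1, G4=1, G5=0, G6=1, giving Y=1. Observed 0.
Test 1: faults giving observed 0 are {G0 stuck-at-1, G2 stuck-at-1, G3 stuck-at-0, G4 stuck-at-0, G5 stuck-at-1, G6 stuck-at-0}.
Test 2 (A=1, B=1, C=1, D=0): fault-free G0=0, G1=0, G2=0, G3=1, G4=1, G5=0, G6=1 → 1; observed 1. Eliminates G2 stuck-at-1, G3 stuck-at-0, G4 stuck-at-0, G5 stuck-at-1, G6 stuck-at-0.
Only G0 stuck-at-1 is consistent with every test.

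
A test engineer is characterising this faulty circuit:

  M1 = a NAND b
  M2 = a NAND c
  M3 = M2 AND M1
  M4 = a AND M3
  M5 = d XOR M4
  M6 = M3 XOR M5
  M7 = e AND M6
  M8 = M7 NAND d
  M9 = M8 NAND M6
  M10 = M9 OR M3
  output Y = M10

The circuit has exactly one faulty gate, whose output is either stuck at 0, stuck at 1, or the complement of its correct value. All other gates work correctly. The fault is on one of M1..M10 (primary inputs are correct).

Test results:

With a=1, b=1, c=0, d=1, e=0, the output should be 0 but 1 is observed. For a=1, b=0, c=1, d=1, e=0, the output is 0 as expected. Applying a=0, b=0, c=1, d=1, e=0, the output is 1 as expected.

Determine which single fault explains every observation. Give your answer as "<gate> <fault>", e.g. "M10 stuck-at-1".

M1 stuck-at-1

Fault-free values for test 1 (a=1, b=1, c=0, d=1, e=0): M1=0, M2=1, M3=0, M4=0, M5=1, M6=1, M7=0, M8=1, M9=0, M10=0, giving Y=0. Observed 1.
Test 1: faults giving observed 1 are {M1 stuck-at-1, M1 inverted output, M3 stuck-at-1, M3 inverted output, M4 stuck-at-1, M4 inverted output, M5 stuck-at-0, M5 inverted output, M6 stuck-at-0, M6 inverted output, M7 stuck-at-1, M7 inverted output, M8 stuck-at-0, M8 inverted output, M9 stuck-at-1, M9 inverted output, M10 stuck-at-1, M10 inverted output}.
Test 2 (a=1, b=0, c=1, d=1, e=0): fault-free M1=1, M2=0, M3=0, M4=0, M5=1, M6=1, M7=0, M8=1, M9=0, M10=0 → 0; observed 0. Eliminates M3 stuck-at-1, M3 inverted output, M4 stuck-at-1, M4 inverted output, M5 stuck-at-0, M5 inverted output, M6 stuck-at-0, M6 inverted output, M7 stuck-at-1, M7 inverted output, M8 stuck-at-0, M8 inverted output, M9 stuck-at-1, M9 inverted output, M10 stuck-at-1, M10 inverted output.
Test 3 (a=0, b=0, c=1, d=1, e=0): fault-free M1=1, M2=1, M3=1, M4=0, M5=1, M6=0, M7=0, M8=1, M9=1, M10=1 → 1; observed 1. Eliminates M1 inverted output.
Only M1 stuck-at-1 is consistent with every test.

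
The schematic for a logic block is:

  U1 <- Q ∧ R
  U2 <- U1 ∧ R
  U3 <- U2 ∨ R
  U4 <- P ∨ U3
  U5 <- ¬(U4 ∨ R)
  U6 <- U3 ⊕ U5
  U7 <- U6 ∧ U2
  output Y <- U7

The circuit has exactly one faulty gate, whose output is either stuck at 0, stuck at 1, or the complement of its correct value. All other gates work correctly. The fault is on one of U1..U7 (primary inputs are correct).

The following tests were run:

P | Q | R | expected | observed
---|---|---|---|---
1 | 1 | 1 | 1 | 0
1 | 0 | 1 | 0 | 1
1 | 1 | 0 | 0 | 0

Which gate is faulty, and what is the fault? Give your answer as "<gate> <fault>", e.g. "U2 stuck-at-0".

U1 inverted output

Fault-free values for test 1 (P=1, Q=1, R=1): U1=1, U2=1, U3=1, U4=1, U5=0, U6=1, U7=1, giving Y=1. Observed 0.
Test 1: faults giving observed 0 are {U1 stuck-at-0, U1 inverted output, U2 stuck-at-0, U2 inverted output, U3 stuck-at-0, U3 inverted output, U5 stuck-at-1, U5 inverted output, U6 stuck-at-0, U6 inverted output, U7 stuck-at-0, U7 inverted output}.
Test 2 (P=1, Q=0, R=1): fault-free U1=0, U2=0, U3=1, U4=1, U5=0, U6=1, U7=0 → 0; observed 1. Eliminates U1 stuck-at-0, U2 stuck-at-0, U3 stuck-at-0, U3 inverted output, U5 stuck-at-1, U5 inverted output, U6 stuck-at-0, U6 inverted output, U7 stuck-at-0.
Test 3 (P=1, Q=1, R=0): fault-free U1=0, U2=0, U3=0, U4=1, U5=0, U6=0, U7=0 → 0; observed 0. Eliminates U2 inverted output, U7 inverted output.
Only U1 inverted output is consistent with every test.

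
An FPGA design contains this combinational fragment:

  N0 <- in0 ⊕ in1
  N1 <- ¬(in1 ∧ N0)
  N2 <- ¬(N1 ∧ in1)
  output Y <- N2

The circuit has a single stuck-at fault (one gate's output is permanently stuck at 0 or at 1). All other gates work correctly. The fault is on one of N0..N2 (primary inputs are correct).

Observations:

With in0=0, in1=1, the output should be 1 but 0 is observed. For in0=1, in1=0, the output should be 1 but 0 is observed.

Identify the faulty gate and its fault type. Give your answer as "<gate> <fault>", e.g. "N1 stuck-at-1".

N2 stuck-at-0

Fault-free values for test 1 (in0=0, in1=1): N0=1, N1=0, N2=1, giving Y=1. Observed 0.
Test 1: faults giving observed 0 are {N0 stuck-at-0, N1 stuck-at-1, N2 stuck-at-0}.
Test 2 (in0=1, in1=0): fault-free N0=1, N1=1, N2=1 → 1; observed 0. Eliminates N0 stuck-at-0, N1 stuck-at-1.
Only N2 stuck-at-0 is consistent with every test.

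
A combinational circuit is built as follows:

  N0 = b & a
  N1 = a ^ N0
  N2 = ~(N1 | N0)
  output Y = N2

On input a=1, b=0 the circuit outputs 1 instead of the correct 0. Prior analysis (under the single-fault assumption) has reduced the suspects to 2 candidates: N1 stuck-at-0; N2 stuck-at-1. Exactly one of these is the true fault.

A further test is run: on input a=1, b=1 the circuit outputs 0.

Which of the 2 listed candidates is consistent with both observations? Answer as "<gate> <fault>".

N1 stuck-at-0

Evaluate each candidate on input a=1, b=1:
  N1 stuck-at-0: N0=1, N1=0 [stuck-at-0], N2=0 → 0 — matches
  N2 stuck-at-1: N0=1, N1=0, N2=1 [stuck-at-1] → 1 — eliminated
Only N1 stuck-at-0 reproduces the observed 0.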